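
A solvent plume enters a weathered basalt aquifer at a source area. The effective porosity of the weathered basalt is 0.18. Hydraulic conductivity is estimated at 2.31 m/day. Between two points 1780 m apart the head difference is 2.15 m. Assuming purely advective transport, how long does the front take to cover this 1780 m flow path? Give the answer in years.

314

Hydraulic gradient i = Δh / L = 2.15 / 1780 = 0.001208.
Darcy flux q = K · i = 2.310 × 0.001208 = 0.002790 m/day.
Seepage velocity v = q / n_e = 0.002790 / 0.18 = 0.01550 m/day.
Travel time t = L / v = 1780 / 0.01550 = 1.148e+05 days = 314.4 years.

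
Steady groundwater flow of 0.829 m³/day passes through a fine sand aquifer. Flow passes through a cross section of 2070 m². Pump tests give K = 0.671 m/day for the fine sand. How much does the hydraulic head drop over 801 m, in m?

0.478

From Q = K·A·i, i = Q / (K·A) = 0.829 / (0.6710 × 2070) = 0.0005968.
Head loss Δh = i · L = 0.0005968 × 801 = 0.4781 m.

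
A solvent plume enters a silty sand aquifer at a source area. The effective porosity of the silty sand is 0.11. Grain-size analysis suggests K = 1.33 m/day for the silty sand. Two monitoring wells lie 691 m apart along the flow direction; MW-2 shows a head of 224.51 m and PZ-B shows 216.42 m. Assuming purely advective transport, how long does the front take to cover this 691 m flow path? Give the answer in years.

Hydraulic gradient i = (224.51 − 216.42) / 691 = 8.09 / 691 = 0.01171.
Darcy flux q = K · i = 1.330 × 0.01171 = 0.01557 m/day.
Seepage velocity v = q / n_e = 0.01557 / 0.11 = 0.1416 m/day.
Travel time t = L / v = 691 / 0.1416 = 4881 days = 13.36 years.

13.4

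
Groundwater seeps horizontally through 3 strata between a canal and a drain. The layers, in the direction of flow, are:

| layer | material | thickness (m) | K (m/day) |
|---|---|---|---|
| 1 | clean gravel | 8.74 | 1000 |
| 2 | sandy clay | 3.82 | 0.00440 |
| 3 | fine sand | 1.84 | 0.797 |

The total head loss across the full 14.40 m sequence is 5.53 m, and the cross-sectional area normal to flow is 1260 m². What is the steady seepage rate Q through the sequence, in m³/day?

Flow is perpendicular to layering, so the layers act in series and the equivalent K is the thickness-weighted harmonic mean.
Total thickness L = 8.74 + 3.82 + 1.84 = 14.40 m.
Σ(b_i/K_i) = 8.74/1000 + 3.82/0.00440 + 1.84/0.797 = 870.5 d.
K_eq = L / Σ(b_i/K_i) = 14.40 / 870.5 = 0.01654 m/day.
Q = K_eq · A · (Δh/L) = 0.01654 × 1260 × (5.53/14.40) = 8.004 m³/day.

8.00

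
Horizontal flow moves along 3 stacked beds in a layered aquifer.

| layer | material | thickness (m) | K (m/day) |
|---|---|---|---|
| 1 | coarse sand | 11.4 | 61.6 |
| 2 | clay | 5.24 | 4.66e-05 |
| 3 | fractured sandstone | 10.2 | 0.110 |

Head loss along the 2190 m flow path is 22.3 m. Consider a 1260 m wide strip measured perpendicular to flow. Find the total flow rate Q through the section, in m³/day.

Flow is parallel to layering, so each bed carries its own Darcy discharge and the transmissivities add.
Σ(K_i·b_i) = 61.6×11.4 + 4.66e-05×5.24 + 0.110×10.2 = 703.4 m²/day.
Hydraulic gradient i = Δh / L = 22.3 / 2190 = 0.01018.
Q = Σ(K_i·b_i) · W · i = 703.4 × 1260 × 0.01018 = 9024 m³/day.

9020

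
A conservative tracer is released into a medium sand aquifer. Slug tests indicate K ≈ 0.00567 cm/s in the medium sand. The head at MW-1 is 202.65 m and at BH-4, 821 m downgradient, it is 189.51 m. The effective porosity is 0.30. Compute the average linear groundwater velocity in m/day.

Convert K: 0.00567 cm/s × 864 = 4.899 m/day.
Hydraulic gradient i = (202.65 − 189.51) / 821 = 13.14 / 821 = 0.01600.
Darcy flux q = K · i = 4.899 × 0.01600 = 0.07841 m/day.
Seepage velocity v = q / n_e = 0.07841 / 0.30 = 0.2614 m/day.

0.261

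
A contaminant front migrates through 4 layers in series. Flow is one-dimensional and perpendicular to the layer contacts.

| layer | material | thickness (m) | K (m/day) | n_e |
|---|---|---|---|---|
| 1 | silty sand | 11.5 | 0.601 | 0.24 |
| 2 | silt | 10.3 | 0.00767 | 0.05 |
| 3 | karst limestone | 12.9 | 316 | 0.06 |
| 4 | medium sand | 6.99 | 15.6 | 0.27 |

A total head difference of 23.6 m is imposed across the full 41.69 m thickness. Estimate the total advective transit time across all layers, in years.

With flow normal to the layers, continuity requires the same specific discharge q through every layer.
Σ(b_i/K_i) = 11.5/0.601 + 10.3/0.00767 + 12.9/316 + 6.99/15.6 = 1363 d.
q = Δh / Σ(b_i/K_i) = 23.6 / 1363 = 0.01732 m/day.
In each layer the seepage velocity is v_i = q/n_i, so the layer transit time is t_i = b_i·n_i / q:
  layer 1 (silty sand): t_1 = 11.5 × 0.24 / 0.01732 = 159.3 d
  layer 2 (silt): t_2 = 10.3 × 0.05 / 0.01732 = 29.73 d
  layer 3 (karst limestone): t_3 = 12.9 × 0.06 / 0.01732 = 44.69 d
  layer 4 (medium sand): t_4 = 6.99 × 0.27 / 0.01732 = 109.0 d
Total t = Σ t_i = 342.7 days = 0.9383 years.

0.938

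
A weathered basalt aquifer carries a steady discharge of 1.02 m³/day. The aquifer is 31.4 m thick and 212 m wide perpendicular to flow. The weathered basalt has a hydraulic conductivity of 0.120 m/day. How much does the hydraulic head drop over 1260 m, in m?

Cross-sectional area A = 212 × 31.4 = 6657 m².
From Q = K·A·i, i = Q / (K·A) = 1.02 / (0.1200 × 6657) = 0.001277.
Head loss Δh = i · L = 0.001277 × 1260 = 1.609 m.

1.61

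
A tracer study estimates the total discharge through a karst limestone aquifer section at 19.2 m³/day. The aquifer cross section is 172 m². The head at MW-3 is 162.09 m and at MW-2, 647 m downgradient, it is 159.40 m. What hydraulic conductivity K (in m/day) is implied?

Hydraulic gradient i = (162.09 − 159.40) / 647 = 2.69 / 647 = 0.004158.
From Q = K·A·i, K = Q / (A·i) = 19.2 / (172.0 × 0.004158) = 26.85 m/day.

26.8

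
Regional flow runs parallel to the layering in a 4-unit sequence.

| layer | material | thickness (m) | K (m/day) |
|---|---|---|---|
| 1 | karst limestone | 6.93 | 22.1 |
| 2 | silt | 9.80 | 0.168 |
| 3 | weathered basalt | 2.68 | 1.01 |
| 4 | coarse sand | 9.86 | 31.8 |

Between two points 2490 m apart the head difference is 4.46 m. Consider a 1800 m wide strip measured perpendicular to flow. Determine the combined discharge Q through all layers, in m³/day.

1520

Flow is parallel to layering, so each bed carries its own Darcy discharge and the transmissivities add.
Σ(K_i·b_i) = 22.1×6.93 + 0.168×9.80 + 1.01×2.68 + 31.8×9.86 = 471.1 m²/day.
Hydraulic gradient i = Δh / L = 4.46 / 2490 = 0.001791.
Q = Σ(K_i·b_i) · W · i = 471.1 × 1800 × 0.001791 = 1519 m³/day.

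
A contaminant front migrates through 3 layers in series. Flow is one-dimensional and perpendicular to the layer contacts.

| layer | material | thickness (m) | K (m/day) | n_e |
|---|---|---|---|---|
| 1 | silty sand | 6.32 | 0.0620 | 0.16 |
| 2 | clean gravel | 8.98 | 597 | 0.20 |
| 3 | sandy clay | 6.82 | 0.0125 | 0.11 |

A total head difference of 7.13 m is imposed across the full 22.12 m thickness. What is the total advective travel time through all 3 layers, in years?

With flow normal to the layers, continuity requires the same specific discharge q through every layer.
Σ(b_i/K_i) = 6.32/0.0620 + 8.98/597 + 6.82/0.0125 = 647.6 d.
q = Δh / Σ(b_i/K_i) = 7.13 / 647.6 = 0.01101 m/day.
In each layer the seepage velocity is v_i = q/n_i, so the layer transit time is t_i = b_i·n_i / q:
  layer 1 (silty sand): t_1 = 6.32 × 0.16 / 0.01101 = 91.84 d
  layer 2 (clean gravel): t_2 = 8.98 × 0.20 / 0.01101 = 163.1 d
  layer 3 (sandy clay): t_3 = 6.82 × 0.11 / 0.01101 = 68.13 d
Total t = Σ t_i = 323.1 days = 0.8846 years.

0.885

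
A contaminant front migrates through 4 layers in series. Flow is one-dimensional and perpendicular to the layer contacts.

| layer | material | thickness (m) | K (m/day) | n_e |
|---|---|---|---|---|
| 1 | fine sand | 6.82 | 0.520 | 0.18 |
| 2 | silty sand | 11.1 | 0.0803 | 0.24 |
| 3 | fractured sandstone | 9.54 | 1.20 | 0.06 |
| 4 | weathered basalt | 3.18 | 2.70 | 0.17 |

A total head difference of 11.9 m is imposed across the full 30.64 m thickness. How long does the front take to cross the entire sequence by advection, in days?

67.5

With flow normal to the layers, continuity requires the same specific discharge q through every layer.
Σ(b_i/K_i) = 6.82/0.520 + 11.1/0.0803 + 9.54/1.20 + 3.18/2.70 = 160.5 d.
q = Δh / Σ(b_i/K_i) = 11.9 / 160.5 = 0.07415 m/day.
In each layer the seepage velocity is v_i = q/n_i, so the layer transit time is t_i = b_i·n_i / q:
  layer 1 (fine sand): t_1 = 6.82 × 0.18 / 0.07415 = 16.55 d
  layer 2 (silty sand): t_2 = 11.1 × 0.24 / 0.07415 = 35.92 d
  layer 3 (fractured sandstone): t_3 = 9.54 × 0.06 / 0.07415 = 7.719 d
  layer 4 (weathered basalt): t_4 = 3.18 × 0.17 / 0.07415 = 7.290 d
Total t = Σ t_i = 67.49 days.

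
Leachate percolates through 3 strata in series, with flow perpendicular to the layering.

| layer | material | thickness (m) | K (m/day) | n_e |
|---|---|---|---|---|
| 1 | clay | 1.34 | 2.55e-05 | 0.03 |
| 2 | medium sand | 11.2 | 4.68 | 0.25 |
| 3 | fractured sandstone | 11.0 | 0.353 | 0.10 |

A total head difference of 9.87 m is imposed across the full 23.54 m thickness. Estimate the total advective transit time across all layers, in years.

With flow normal to the layers, continuity requires the same specific discharge q through every layer.
Σ(b_i/K_i) = 1.34/2.55e-05 + 11.2/4.68 + 11.0/0.353 = 52583 d.
q = Δh / Σ(b_i/K_i) = 9.87 / 52583 = 0.0001877 m/day.
In each layer the seepage velocity is v_i = q/n_i, so the layer transit time is t_i = b_i·n_i / q:
  layer 1 (clay): t_1 = 1.34 × 0.03 / 0.0001877 = 214.2 d
  layer 2 (medium sand): t_2 = 11.2 × 0.25 / 0.0001877 = 14917 d
  layer 3 (fractured sandstone): t_3 = 11.0 × 0.10 / 0.0001877 = 5860 d
Total t = Σ t_i = 20991 days = 57.47 years.

57.5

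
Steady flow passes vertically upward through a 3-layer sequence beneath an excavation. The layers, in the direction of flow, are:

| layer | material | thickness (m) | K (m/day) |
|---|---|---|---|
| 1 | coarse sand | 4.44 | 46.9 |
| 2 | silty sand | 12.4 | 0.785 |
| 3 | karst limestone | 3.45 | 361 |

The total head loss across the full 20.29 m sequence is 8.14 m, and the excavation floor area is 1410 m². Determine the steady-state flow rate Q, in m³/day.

Flow is perpendicular to layering, so the layers act in series and the equivalent K is the thickness-weighted harmonic mean.
Total thickness L = 4.44 + 12.4 + 3.45 = 20.29 m.
Σ(b_i/K_i) = 4.44/46.9 + 12.4/0.785 + 3.45/361 = 15.90 d.
K_eq = L / Σ(b_i/K_i) = 20.29 / 15.90 = 1.276 m/day.
Q = K_eq · A · (Δh/L) = 1.276 × 1410 × (8.14/20.29) = 721.8 m³/day.

722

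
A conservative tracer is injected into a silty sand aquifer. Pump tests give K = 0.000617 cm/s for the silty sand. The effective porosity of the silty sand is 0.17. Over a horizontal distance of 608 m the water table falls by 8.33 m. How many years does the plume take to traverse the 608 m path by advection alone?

38.7

Convert K: 0.000617 cm/s × 864 = 0.5331 m/day.
Hydraulic gradient i = Δh / L = 8.33 / 608 = 0.01370.
Darcy flux q = K · i = 0.5331 × 0.01370 = 0.007304 m/day.
Seepage velocity v = q / n_e = 0.007304 / 0.17 = 0.04296 m/day.
Travel time t = L / v = 608 / 0.04296 = 14152 days = 38.75 years.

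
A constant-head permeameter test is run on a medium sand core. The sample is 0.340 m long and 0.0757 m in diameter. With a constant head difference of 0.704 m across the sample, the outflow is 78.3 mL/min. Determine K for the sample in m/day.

Cross-sectional area A = π·(d/2)² = π × (0.0757/2)² = 0.004501 m².
Convert discharge: 78.3 mL/min = 1.305e-06 m³/s.
Darcy's law rearranged: K = Q·L / (A·Δh) = 1.305e-06 × 0.340 / (0.004501 × 0.704) = 0.0001400 m/s = 12.10 m/day.

12.1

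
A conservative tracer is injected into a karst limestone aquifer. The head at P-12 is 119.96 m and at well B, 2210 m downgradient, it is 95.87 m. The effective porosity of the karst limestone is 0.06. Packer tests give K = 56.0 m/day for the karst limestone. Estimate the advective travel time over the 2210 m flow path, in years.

Hydraulic gradient i = (119.96 − 95.87) / 2210 = 24.09 / 2210 = 0.01090.
Darcy flux q = K · i = 56.00 × 0.01090 = 0.6104 m/day.
Seepage velocity v = q / n_e = 0.6104 / 0.06 = 10.17 m/day.
Travel time t = L / v = 2210 / 10.17 = 217.2 days = 0.5947 years.

0.595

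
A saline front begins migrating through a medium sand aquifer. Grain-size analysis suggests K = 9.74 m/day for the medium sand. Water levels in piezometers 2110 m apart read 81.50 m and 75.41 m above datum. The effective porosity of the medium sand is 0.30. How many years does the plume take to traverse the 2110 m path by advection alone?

Hydraulic gradient i = (81.50 − 75.41) / 2110 = 6.09 / 2110 = 0.002886.
Darcy flux q = K · i = 9.740 × 0.002886 = 0.02811 m/day.
Seepage velocity v = q / n_e = 0.02811 / 0.30 = 0.09371 m/day.
Travel time t = L / v = 2110 / 0.09371 = 22517 days = 61.65 years.

61.6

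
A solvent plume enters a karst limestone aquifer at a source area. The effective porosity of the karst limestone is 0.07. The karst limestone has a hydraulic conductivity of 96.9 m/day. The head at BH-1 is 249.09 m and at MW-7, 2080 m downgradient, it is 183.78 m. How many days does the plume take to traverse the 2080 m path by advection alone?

Hydraulic gradient i = (249.09 − 183.78) / 2080 = 65.31 / 2080 = 0.03140.
Darcy flux q = K · i = 96.90 × 0.03140 = 3.043 m/day.
Seepage velocity v = q / n_e = 3.043 / 0.07 = 43.47 m/day.
Travel time t = L / v = 2080 / 43.47 = 47.85 days.

47.9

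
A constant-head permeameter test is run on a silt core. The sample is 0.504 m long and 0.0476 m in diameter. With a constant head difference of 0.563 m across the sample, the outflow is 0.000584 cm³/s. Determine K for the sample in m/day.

0.0254

Cross-sectional area A = π·(d/2)² = π × (0.0476/2)² = 0.001780 m².
Convert discharge: 0.000584 cm³/s = 5.840e-10 m³/s.
Darcy's law rearranged: K = Q·L / (A·Δh) = 5.840e-10 × 0.504 / (0.001780 × 0.563) = 2.938e-07 m/s = 0.02538 m/day.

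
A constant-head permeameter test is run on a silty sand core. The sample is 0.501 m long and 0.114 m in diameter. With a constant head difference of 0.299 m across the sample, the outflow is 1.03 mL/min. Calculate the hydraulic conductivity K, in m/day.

0.243

Cross-sectional area A = π·(d/2)² = π × (0.114/2)² = 0.01021 m².
Convert discharge: 1.03 mL/min = 1.717e-08 m³/s.
Darcy's law rearranged: K = Q·L / (A·Δh) = 1.717e-08 × 0.501 / (0.01021 × 0.299) = 2.818e-06 m/s = 0.2435 m/day.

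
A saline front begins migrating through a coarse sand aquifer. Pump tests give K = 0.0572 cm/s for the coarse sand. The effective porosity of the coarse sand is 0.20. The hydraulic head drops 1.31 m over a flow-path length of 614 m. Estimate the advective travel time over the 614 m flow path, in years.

3.19

Convert K: 0.0572 cm/s × 864 = 49.42 m/day.
Hydraulic gradient i = Δh / L = 1.31 / 614 = 0.002134.
Darcy flux q = K · i = 49.42 × 0.002134 = 0.1054 m/day.
Seepage velocity v = q / n_e = 0.1054 / 0.20 = 0.5272 m/day.
Travel time t = L / v = 614 / 0.5272 = 1165 days = 3.189 years.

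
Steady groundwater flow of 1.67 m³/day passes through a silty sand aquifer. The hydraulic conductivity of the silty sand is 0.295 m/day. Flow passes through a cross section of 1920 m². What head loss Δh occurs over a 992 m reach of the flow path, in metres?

From Q = K·A·i, i = Q / (K·A) = 1.67 / (0.2950 × 1920) = 0.002948.
Head loss Δh = i · L = 0.002948 × 992 = 2.925 m.

2.92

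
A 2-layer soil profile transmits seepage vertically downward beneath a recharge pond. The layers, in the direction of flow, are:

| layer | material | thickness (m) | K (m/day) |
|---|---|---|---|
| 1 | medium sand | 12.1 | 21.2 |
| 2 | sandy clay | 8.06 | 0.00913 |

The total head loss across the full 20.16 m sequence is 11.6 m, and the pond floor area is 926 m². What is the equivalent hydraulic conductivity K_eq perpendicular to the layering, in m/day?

0.0228

Flow is perpendicular to layering, so the layers act in series and the equivalent K is the thickness-weighted harmonic mean.
Total thickness L = 12.1 + 8.06 = 20.16 m.
Σ(b_i/K_i) = 12.1/21.2 + 8.06/0.00913 = 883.4 d.
K_eq = L / Σ(b_i/K_i) = 20.16 / 883.4 = 0.02282 m/day.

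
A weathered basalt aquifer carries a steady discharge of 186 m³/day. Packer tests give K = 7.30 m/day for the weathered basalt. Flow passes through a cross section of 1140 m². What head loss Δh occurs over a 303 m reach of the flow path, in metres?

From Q = K·A·i, i = Q / (K·A) = 186 / (7.300 × 1140) = 0.02235.
Head loss Δh = i · L = 0.02235 × 303 = 6.772 m.

6.77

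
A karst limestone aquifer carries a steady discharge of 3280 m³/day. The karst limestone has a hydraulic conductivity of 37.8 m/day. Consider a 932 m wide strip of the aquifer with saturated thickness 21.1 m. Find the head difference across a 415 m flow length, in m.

1.83

Cross-sectional area A = 932 × 21.1 = 19665 m².
From Q = K·A·i, i = Q / (K·A) = 3280 / (37.80 × 19665) = 0.004412.
Head loss Δh = i · L = 0.004412 × 415 = 1.831 m.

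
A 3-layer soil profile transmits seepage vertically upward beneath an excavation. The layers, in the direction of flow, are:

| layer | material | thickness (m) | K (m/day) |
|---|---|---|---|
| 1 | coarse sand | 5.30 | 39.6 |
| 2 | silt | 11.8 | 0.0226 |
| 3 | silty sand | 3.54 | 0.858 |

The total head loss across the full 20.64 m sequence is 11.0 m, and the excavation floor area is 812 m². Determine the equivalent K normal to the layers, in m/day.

0.0392

Flow is perpendicular to layering, so the layers act in series and the equivalent K is the thickness-weighted harmonic mean.
Total thickness L = 5.30 + 11.8 + 3.54 = 20.64 m.
Σ(b_i/K_i) = 5.30/39.6 + 11.8/0.0226 + 3.54/0.858 = 526.4 d.
K_eq = L / Σ(b_i/K_i) = 20.64 / 526.4 = 0.03921 m/day.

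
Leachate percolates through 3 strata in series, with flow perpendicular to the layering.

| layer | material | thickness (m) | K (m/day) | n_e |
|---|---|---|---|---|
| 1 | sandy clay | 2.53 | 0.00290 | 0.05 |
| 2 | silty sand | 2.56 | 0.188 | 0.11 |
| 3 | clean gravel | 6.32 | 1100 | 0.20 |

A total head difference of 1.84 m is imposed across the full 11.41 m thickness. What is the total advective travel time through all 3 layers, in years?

With flow normal to the layers, continuity requires the same specific discharge q through every layer.
Σ(b_i/K_i) = 2.53/0.00290 + 2.56/0.188 + 6.32/1100 = 886.0 d.
q = Δh / Σ(b_i/K_i) = 1.84 / 886.0 = 0.002077 m/day.
In each layer the seepage velocity is v_i = q/n_i, so the layer transit time is t_i = b_i·n_i / q:
  layer 1 (sandy clay): t_1 = 2.53 × 0.05 / 0.002077 = 60.92 d
  layer 2 (silty sand): t_2 = 2.56 × 0.11 / 0.002077 = 135.6 d
  layer 3 (clean gravel): t_3 = 6.32 × 0.20 / 0.002077 = 608.7 d
Total t = Σ t_i = 805.2 days = 2.204 years.

2.20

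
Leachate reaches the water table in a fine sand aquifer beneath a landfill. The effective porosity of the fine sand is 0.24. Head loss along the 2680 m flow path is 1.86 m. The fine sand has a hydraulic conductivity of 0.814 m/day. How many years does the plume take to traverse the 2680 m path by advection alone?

3120

Hydraulic gradient i = Δh / L = 1.86 / 2680 = 0.0006940.
Darcy flux q = K · i = 0.8140 × 0.0006940 = 0.0005649 m/day.
Seepage velocity v = q / n_e = 0.0005649 / 0.24 = 0.002354 m/day.
Travel time t = L / v = 2680 / 0.002354 = 1.139e+06 days = 3117 years.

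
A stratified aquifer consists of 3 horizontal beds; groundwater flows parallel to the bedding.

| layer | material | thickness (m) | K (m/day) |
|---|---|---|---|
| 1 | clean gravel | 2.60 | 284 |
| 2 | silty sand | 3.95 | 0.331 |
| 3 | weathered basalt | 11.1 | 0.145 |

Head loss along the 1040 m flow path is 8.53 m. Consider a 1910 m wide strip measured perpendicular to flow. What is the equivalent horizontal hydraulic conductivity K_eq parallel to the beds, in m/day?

42.0

Flow is parallel to layering, so each bed carries its own Darcy discharge and the transmissivities add.
Σ(K_i·b_i) = 284×2.60 + 0.331×3.95 + 0.145×11.1 = 741.3 m²/day.
Total thickness b = 17.65 m, so K_eq = Σ(K_i·b_i)/b = 42.00 m/day.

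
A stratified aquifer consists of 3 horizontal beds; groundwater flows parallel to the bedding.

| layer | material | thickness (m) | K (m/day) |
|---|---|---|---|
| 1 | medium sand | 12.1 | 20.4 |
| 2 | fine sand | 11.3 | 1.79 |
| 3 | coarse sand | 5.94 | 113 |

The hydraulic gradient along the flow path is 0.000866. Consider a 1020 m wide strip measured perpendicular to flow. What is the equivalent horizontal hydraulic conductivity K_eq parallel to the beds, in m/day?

32.0

Flow is parallel to layering, so each bed carries its own Darcy discharge and the transmissivities add.
Σ(K_i·b_i) = 20.4×12.1 + 1.79×11.3 + 113×5.94 = 938.3 m²/day.
Total thickness b = 29.34 m, so K_eq = Σ(K_i·b_i)/b = 31.98 m/day.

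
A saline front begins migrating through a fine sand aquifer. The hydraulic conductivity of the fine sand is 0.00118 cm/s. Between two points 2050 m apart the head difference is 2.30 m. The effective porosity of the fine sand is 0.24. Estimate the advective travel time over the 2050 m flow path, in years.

Convert K: 0.00118 cm/s × 864 = 1.020 m/day.
Hydraulic gradient i = Δh / L = 2.30 / 2050 = 0.001122.
Darcy flux q = K · i = 1.020 × 0.001122 = 0.001144 m/day.
Seepage velocity v = q / n_e = 0.001144 / 0.24 = 0.004766 m/day.
Travel time t = L / v = 2050 / 0.004766 = 4.301e+05 days = 1178 years.

1180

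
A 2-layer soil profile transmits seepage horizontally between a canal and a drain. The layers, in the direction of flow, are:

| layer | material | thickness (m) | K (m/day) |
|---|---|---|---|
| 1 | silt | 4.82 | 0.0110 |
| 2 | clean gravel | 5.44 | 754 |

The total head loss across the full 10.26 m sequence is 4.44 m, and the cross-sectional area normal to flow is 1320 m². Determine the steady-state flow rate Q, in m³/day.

13.4

Flow is perpendicular to layering, so the layers act in series and the equivalent K is the thickness-weighted harmonic mean.
Total thickness L = 4.82 + 5.44 = 10.26 m.
Σ(b_i/K_i) = 4.82/0.0110 + 5.44/754 = 438.2 d.
K_eq = L / Σ(b_i/K_i) = 10.26 / 438.2 = 0.02341 m/day.
Q = K_eq · A · (Δh/L) = 0.02341 × 1320 × (4.44/10.26) = 13.38 m³/day.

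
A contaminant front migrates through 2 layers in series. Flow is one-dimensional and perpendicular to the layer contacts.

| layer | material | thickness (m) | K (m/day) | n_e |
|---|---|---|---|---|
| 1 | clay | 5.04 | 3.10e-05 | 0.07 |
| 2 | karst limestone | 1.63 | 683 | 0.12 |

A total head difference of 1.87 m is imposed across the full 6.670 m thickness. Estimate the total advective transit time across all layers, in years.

With flow normal to the layers, continuity requires the same specific discharge q through every layer.
Σ(b_i/K_i) = 5.04/3.10e-05 + 1.63/683 = 1.626e+05 d.
q = Δh / Σ(b_i/K_i) = 1.87 / 1.626e+05 = 1.150e-05 m/day.
In each layer the seepage velocity is v_i = q/n_i, so the layer transit time is t_i = b_i·n_i / q:
  layer 1 (clay): t_1 = 5.04 × 0.07 / 1.150e-05 = 30673 d
  layer 2 (karst limestone): t_2 = 1.63 × 0.12 / 1.150e-05 = 17006 d
Total t = Σ t_i = 47679 days = 130.5 years.

131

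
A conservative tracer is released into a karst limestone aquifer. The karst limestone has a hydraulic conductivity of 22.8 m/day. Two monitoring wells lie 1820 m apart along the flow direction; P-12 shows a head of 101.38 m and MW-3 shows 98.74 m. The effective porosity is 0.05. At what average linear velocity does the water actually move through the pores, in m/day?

0.661

Hydraulic gradient i = (101.38 − 98.74) / 1820 = 2.64 / 1820 = 0.001451.
Darcy flux q = K · i = 22.80 × 0.001451 = 0.03307 m/day.
Seepage velocity v = q / n_e = 0.03307 / 0.05 = 0.6615 m/day.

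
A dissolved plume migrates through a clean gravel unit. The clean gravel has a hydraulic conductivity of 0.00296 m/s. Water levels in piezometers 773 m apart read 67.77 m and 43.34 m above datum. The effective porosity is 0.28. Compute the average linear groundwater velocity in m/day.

28.9

Convert K: 0.00296 m/s × 86400 = 255.7 m/day.
Hydraulic gradient i = (67.77 − 43.34) / 773 = 24.43 / 773 = 0.03160.
Darcy flux q = K · i = 255.7 × 0.03160 = 8.083 m/day.
Seepage velocity v = q / n_e = 8.083 / 0.28 = 28.87 m/day.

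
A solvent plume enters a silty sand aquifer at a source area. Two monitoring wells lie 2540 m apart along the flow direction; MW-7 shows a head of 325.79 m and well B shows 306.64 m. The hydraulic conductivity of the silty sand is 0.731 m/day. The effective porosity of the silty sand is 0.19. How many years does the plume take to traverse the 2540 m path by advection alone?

240

Hydraulic gradient i = (325.79 − 306.64) / 2540 = 19.15 / 2540 = 0.007539.
Darcy flux q = K · i = 0.7310 × 0.007539 = 0.005511 m/day.
Seepage velocity v = q / n_e = 0.005511 / 0.19 = 0.02901 m/day.
Travel time t = L / v = 2540 / 0.02901 = 87566 days = 239.7 years.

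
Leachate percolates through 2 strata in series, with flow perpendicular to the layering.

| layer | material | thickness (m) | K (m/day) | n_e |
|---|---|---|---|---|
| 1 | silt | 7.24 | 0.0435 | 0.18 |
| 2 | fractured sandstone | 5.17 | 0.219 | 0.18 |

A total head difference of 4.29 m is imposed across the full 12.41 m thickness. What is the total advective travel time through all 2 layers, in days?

99.0

With flow normal to the layers, continuity requires the same specific discharge q through every layer.
Σ(b_i/K_i) = 7.24/0.0435 + 5.17/0.219 = 190.0 d.
q = Δh / Σ(b_i/K_i) = 4.29 / 190.0 = 0.02257 m/day.
In each layer the seepage velocity is v_i = q/n_i, so the layer transit time is t_i = b_i·n_i / q:
  layer 1 (silt): t_1 = 7.24 × 0.18 / 0.02257 = 57.73 d
  layer 2 (fractured sandstone): t_2 = 5.17 × 0.18 / 0.02257 = 41.22 d
Total t = Σ t_i = 98.96 days.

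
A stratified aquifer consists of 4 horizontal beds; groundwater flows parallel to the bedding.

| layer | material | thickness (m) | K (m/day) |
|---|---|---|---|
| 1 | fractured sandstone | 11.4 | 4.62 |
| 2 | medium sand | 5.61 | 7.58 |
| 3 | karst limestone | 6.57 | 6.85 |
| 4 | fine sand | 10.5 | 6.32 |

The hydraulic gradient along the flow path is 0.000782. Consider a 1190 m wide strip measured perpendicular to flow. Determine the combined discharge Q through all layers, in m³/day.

192

Flow is parallel to layering, so each bed carries its own Darcy discharge and the transmissivities add.
Σ(K_i·b_i) = 4.62×11.4 + 7.58×5.61 + 6.85×6.57 + 6.32×10.5 = 206.6 m²/day.
Hydraulic gradient i = 0.000782.
Q = Σ(K_i·b_i) · W · i = 206.6 × 1190 × 0.0007820 = 192.2 m³/day.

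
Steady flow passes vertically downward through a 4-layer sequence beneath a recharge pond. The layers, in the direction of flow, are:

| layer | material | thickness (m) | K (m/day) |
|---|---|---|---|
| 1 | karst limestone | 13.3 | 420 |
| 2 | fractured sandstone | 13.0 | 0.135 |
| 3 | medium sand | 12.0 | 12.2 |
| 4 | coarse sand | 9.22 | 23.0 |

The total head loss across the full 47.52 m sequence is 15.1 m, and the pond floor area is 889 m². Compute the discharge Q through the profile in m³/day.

137

Flow is perpendicular to layering, so the layers act in series and the equivalent K is the thickness-weighted harmonic mean.
Total thickness L = 13.3 + 13.0 + 12.0 + 9.22 = 47.52 m.
Σ(b_i/K_i) = 13.3/420 + 13.0/0.135 + 12.0/12.2 + 9.22/23.0 = 97.71 d.
K_eq = L / Σ(b_i/K_i) = 47.52 / 97.71 = 0.4863 m/day.
Q = K_eq · A · (Δh/L) = 0.4863 × 889 × (15.1/47.52) = 137.4 m³/day.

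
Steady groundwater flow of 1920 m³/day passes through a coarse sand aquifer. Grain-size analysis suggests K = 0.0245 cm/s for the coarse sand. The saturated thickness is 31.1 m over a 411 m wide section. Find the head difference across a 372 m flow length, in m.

Convert K: 0.0245 cm/s × 864 = 21.17 m/day.
Cross-sectional area A = 411 × 31.1 = 12782 m².
From Q = K·A·i, i = Q / (K·A) = 1920 / (21.17 × 12782) = 0.007096.
Head loss Δh = i · L = 0.007096 × 372 = 2.640 m.

2.64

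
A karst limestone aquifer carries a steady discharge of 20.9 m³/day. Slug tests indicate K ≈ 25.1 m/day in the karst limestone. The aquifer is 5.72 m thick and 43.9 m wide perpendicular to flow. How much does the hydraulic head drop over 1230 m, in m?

Cross-sectional area A = 43.9 × 5.72 = 251.1 m².
From Q = K·A·i, i = Q / (K·A) = 20.9 / (25.10 × 251.1) = 0.003316.
Head loss Δh = i · L = 0.003316 × 1230 = 4.079 m.

4.08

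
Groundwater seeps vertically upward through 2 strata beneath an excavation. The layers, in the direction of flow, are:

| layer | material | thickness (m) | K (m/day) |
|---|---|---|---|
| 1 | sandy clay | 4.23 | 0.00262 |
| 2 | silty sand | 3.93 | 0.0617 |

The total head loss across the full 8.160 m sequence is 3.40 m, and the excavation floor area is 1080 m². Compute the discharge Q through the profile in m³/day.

Flow is perpendicular to layering, so the layers act in series and the equivalent K is the thickness-weighted harmonic mean.
Total thickness L = 4.23 + 3.93 = 8.160 m.
Σ(b_i/K_i) = 4.23/0.00262 + 3.93/0.0617 = 1678 d.
K_eq = L / Σ(b_i/K_i) = 8.160 / 1678 = 0.004862 m/day.
Q = K_eq · A · (Δh/L) = 0.004862 × 1080 × (3.40/8.160) = 2.188 m³/day.

2.19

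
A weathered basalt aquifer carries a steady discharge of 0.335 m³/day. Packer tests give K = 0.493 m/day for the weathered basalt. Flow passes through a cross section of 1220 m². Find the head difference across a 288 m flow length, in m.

From Q = K·A·i, i = Q / (K·A) = 0.335 / (0.4930 × 1220) = 0.0005570.
Head loss Δh = i · L = 0.0005570 × 288 = 0.1604 m.

0.160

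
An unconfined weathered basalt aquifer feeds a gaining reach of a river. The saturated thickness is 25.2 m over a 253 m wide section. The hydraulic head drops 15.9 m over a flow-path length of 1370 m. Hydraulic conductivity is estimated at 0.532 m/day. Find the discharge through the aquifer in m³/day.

39.4

Cross-sectional area A = 253 × 25.2 = 6376 m².
Hydraulic gradient i = Δh / L = 15.9 / 1370 = 0.01161.
Darcy's law: Q = K · A · i = 0.5320 × 6376 × 0.01161 = 39.36 m³/day.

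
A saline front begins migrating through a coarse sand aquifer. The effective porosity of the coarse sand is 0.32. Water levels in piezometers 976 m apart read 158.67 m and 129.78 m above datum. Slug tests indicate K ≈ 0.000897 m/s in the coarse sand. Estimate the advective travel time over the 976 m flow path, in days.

136

Convert K: 0.000897 m/s × 86400 = 77.50 m/day.
Hydraulic gradient i = (158.67 − 129.78) / 976 = 28.89 / 976 = 0.02960.
Darcy flux q = K · i = 77.50 × 0.02960 = 2.294 m/day.
Seepage velocity v = q / n_e = 2.294 / 0.32 = 7.169 m/day.
Travel time t = L / v = 976 / 7.169 = 136.1 days.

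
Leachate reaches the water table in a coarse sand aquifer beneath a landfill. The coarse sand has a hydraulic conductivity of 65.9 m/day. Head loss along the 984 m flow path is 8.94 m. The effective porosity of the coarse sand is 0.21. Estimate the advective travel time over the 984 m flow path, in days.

345

Hydraulic gradient i = Δh / L = 8.94 / 984 = 0.009085.
Darcy flux q = K · i = 65.90 × 0.009085 = 0.5987 m/day.
Seepage velocity v = q / n_e = 0.5987 / 0.21 = 2.851 m/day.
Travel time t = L / v = 984 / 2.851 = 345.1 days.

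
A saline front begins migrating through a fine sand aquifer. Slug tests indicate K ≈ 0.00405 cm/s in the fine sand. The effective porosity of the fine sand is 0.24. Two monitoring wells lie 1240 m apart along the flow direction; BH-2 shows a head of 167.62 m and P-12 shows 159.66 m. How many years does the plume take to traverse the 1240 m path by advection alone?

36.3

Convert K: 0.00405 cm/s × 864 = 3.499 m/day.
Hydraulic gradient i = (167.62 − 159.66) / 1240 = 7.96 / 1240 = 0.006419.
Darcy flux q = K · i = 3.499 × 0.006419 = 0.02246 m/day.
Seepage velocity v = q / n_e = 0.02246 / 0.24 = 0.09359 m/day.
Travel time t = L / v = 1240 / 0.09359 = 13249 days = 36.27 years.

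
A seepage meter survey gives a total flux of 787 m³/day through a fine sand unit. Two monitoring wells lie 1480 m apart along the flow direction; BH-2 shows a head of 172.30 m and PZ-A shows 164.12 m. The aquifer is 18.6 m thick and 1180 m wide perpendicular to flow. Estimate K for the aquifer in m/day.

Cross-sectional area A = 1180 × 18.6 = 21948 m².
Hydraulic gradient i = (172.30 − 164.12) / 1480 = 8.18 / 1480 = 0.005527.
From Q = K·A·i, K = Q / (A·i) = 787 / (21948 × 0.005527) = 6.488 m/day.

6.49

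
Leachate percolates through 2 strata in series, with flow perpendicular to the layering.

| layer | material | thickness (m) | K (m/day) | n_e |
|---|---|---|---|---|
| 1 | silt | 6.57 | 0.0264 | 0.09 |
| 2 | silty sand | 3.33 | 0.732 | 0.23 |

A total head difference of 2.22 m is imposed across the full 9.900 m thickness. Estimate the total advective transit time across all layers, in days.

155

With flow normal to the layers, continuity requires the same specific discharge q through every layer.
Σ(b_i/K_i) = 6.57/0.0264 + 3.33/0.732 = 253.4 d.
q = Δh / Σ(b_i/K_i) = 2.22 / 253.4 = 0.008760 m/day.
In each layer the seepage velocity is v_i = q/n_i, so the layer transit time is t_i = b_i·n_i / q:
  layer 1 (silt): t_1 = 6.57 × 0.09 / 0.008760 = 67.50 d
  layer 2 (silty sand): t_2 = 3.33 × 0.23 / 0.008760 = 87.43 d
Total t = Σ t_i = 154.9 days.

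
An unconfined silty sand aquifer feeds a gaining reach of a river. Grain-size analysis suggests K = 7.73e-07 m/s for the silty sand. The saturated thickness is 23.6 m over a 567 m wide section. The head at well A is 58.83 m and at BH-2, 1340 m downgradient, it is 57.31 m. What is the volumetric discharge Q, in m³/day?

Convert K: 7.73e-07 m/s × 86400 = 0.06679 m/day.
Cross-sectional area A = 567 × 23.6 = 13381 m².
Hydraulic gradient i = (58.83 − 57.31) / 1340 = 1.52 / 1340 = 0.001134.
Darcy's law: Q = K · A · i = 0.06679 × 13381 × 0.001134 = 1.014 m³/day.

1.01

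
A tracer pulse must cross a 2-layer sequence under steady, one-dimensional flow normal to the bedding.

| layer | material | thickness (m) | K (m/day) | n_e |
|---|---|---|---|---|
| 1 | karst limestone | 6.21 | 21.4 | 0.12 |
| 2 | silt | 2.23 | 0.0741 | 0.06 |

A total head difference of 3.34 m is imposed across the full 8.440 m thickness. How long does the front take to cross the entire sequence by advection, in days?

With flow normal to the layers, continuity requires the same specific discharge q through every layer.
Σ(b_i/K_i) = 6.21/21.4 + 2.23/0.0741 = 30.38 d.
q = Δh / Σ(b_i/K_i) = 3.34 / 30.38 = 0.1099 m/day.
In each layer the seepage velocity is v_i = q/n_i, so the layer transit time is t_i = b_i·n_i / q:
  layer 1 (karst limestone): t_1 = 6.21 × 0.12 / 0.1099 = 6.779 d
  layer 2 (silt): t_2 = 2.23 × 0.06 / 0.1099 = 1.217 d
Total t = Σ t_i = 7.996 days.

8.00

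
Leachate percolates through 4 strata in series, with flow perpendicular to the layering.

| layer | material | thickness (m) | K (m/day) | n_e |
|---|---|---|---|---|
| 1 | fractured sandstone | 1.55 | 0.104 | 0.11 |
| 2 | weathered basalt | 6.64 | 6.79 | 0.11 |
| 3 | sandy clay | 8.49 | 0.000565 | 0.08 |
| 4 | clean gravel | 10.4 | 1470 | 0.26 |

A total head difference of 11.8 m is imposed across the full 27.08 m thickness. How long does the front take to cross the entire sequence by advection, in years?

15.0

With flow normal to the layers, continuity requires the same specific discharge q through every layer.
Σ(b_i/K_i) = 1.55/0.104 + 6.64/6.79 + 8.49/0.000565 + 10.4/1470 = 15042 d.
q = Δh / Σ(b_i/K_i) = 11.8 / 15042 = 0.0007844 m/day.
In each layer the seepage velocity is v_i = q/n_i, so the layer transit time is t_i = b_i·n_i / q:
  layer 1 (fractured sandstone): t_1 = 1.55 × 0.11 / 0.0007844 = 217.4 d
  layer 2 (weathered basalt): t_2 = 6.64 × 0.11 / 0.0007844 = 931.1 d
  layer 3 (sandy clay): t_3 = 8.49 × 0.08 / 0.0007844 = 865.8 d
  layer 4 (clean gravel): t_4 = 10.4 × 0.26 / 0.0007844 = 3447 d
Total t = Σ t_i = 5461 days = 14.95 years.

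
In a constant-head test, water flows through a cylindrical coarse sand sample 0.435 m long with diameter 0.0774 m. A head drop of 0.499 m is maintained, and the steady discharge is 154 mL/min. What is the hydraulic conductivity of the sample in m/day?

41.1

Cross-sectional area A = π·(d/2)² = π × (0.0774/2)² = 0.004705 m².
Convert discharge: 154 mL/min = 2.567e-06 m³/s.
Darcy's law rearranged: K = Q·L / (A·Δh) = 2.567e-06 × 0.435 / (0.004705 × 0.499) = 0.0004755 m/s = 41.09 m/day.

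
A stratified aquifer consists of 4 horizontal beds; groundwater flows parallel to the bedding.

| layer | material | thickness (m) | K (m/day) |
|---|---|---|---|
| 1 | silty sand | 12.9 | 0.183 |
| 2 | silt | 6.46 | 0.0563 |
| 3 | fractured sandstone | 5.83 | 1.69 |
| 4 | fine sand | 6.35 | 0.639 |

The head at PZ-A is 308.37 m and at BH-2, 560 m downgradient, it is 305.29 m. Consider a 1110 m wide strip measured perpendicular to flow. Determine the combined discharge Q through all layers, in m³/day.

Flow is parallel to layering, so each bed carries its own Darcy discharge and the transmissivities add.
Σ(K_i·b_i) = 0.183×12.9 + 0.0563×6.46 + 1.69×5.83 + 0.639×6.35 = 16.63 m²/day.
Hydraulic gradient i = (308.37 − 305.29) / 560 = 3.08 / 560 = 0.005500.
Q = Σ(K_i·b_i) · W · i = 16.63 × 1110 × 0.005500 = 101.6 m³/day.

102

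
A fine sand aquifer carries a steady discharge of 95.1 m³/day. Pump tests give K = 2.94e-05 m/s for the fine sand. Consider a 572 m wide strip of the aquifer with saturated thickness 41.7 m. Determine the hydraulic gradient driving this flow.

0.00157

Convert K: 2.94e-05 m/s × 86400 = 2.540 m/day.
Cross-sectional area A = 572 × 41.7 = 23852 m².
From Q = K·A·i, i = Q / (K·A) = 95.1 / (2.540 × 23852) = 0.001570.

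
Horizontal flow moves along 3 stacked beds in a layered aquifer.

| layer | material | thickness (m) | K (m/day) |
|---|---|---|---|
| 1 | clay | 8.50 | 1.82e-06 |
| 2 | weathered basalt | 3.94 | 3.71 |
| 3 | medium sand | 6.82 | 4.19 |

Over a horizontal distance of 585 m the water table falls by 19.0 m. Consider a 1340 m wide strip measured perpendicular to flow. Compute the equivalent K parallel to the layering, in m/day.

2.24

Flow is parallel to layering, so each bed carries its own Darcy discharge and the transmissivities add.
Σ(K_i·b_i) = 1.82e-06×8.50 + 3.71×3.94 + 4.19×6.82 = 43.19 m²/day.
Total thickness b = 19.26 m, so K_eq = Σ(K_i·b_i)/b = 2.243 m/day.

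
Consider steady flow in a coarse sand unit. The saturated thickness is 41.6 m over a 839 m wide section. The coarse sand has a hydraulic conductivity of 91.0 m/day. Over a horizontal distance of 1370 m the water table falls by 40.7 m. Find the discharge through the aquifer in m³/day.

94400

Cross-sectional area A = 839 × 41.6 = 34902 m².
Hydraulic gradient i = Δh / L = 40.7 / 1370 = 0.02971.
Darcy's law: Q = K · A · i = 91.00 × 34902 × 0.02971 = 94356 m³/day.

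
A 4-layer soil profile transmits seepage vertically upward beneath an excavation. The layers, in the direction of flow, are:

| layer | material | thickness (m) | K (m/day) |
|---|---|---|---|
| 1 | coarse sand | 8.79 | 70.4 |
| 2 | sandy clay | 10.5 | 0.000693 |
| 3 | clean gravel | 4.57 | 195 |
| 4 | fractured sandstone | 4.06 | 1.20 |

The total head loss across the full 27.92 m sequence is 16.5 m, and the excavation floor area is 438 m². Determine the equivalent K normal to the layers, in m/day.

0.00184

Flow is perpendicular to layering, so the layers act in series and the equivalent K is the thickness-weighted harmonic mean.
Total thickness L = 8.79 + 10.5 + 4.57 + 4.06 = 27.92 m.
Σ(b_i/K_i) = 8.79/70.4 + 10.5/0.000693 + 4.57/195 + 4.06/1.20 = 15155 d.
K_eq = L / Σ(b_i/K_i) = 27.92 / 15155 = 0.001842 m/day.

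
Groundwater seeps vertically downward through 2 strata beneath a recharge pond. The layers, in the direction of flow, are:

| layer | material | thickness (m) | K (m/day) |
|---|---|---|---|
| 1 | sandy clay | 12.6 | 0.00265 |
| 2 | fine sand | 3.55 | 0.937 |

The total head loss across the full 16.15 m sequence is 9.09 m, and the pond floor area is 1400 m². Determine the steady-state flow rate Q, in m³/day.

Flow is perpendicular to layering, so the layers act in series and the equivalent K is the thickness-weighted harmonic mean.
Total thickness L = 12.6 + 3.55 = 16.15 m.
Σ(b_i/K_i) = 12.6/0.00265 + 3.55/0.937 = 4759 d.
K_eq = L / Σ(b_i/K_i) = 16.15 / 4759 = 0.003394 m/day.
Q = K_eq · A · (Δh/L) = 0.003394 × 1400 × (9.09/16.15) = 2.674 m³/day.

2.67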